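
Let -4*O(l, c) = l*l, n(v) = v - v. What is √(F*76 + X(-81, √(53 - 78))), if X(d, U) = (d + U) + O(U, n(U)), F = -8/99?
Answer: √(-352363 + 21780*I)/66 ≈ 0.27783 + 8.9983*I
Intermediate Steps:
n(v) = 0
F = -8/99 (F = -8*1/99 = -8/99 ≈ -0.080808)
O(l, c) = -l²/4 (O(l, c) = -l*l/4 = -l²/4)
X(d, U) = U + d - U²/4 (X(d, U) = (d + U) - U²/4 = (U + d) - U²/4 = U + d - U²/4)
√(F*76 + X(-81, √(53 - 78))) = √(-8/99*76 + (√(53 - 78) - 81 - (√(53 - 78))²/4)) = √(-608/99 + (√(-25) - 81 - (√(-25))²/4)) = √(-608/99 + (5*I - 81 - (5*I)²/4)) = √(-608/99 + (5*I - 81 - ¼*(-25))) = √(-608/99 + (5*I - 81 + 25/4)) = √(-608/99 + (-299/4 + 5*I)) = √(-32033/396 + 5*I)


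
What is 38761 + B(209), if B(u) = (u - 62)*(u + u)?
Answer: 100207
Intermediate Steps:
B(u) = 2*u*(-62 + u) (B(u) = (-62 + u)*(2*u) = 2*u*(-62 + u))
38761 + B(209) = 38761 + 2*209*(-62 + 209) = 38761 + 2*209*147 = 38761 + 61446 = 100207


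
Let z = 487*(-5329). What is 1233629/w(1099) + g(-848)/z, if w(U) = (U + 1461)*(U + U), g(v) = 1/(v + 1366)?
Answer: 118457066705959/540311310586880 ≈ 0.21924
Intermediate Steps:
g(v) = 1/(1366 + v)
z = -2595223
w(U) = 2*U*(1461 + U) (w(U) = (1461 + U)*(2*U) = 2*U*(1461 + U))
1233629/w(1099) + g(-848)/z = 1233629/((2*1099*(1461 + 1099))) + 1/((1366 - 848)*(-2595223)) = 1233629/((2*1099*2560)) - 1/2595223/518 = 1233629/5626880 + (1/518)*(-1/2595223) = 1233629*(1/5626880) - 1/1344325514 = 1233629/5626880 - 1/1344325514 = 118457066705959/540311310586880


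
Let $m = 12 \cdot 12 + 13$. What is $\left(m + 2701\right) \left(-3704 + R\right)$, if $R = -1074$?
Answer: $-13655524$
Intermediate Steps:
$m = 157$ ($m = 144 + 13 = 157$)
$\left(m + 2701\right) \left(-3704 + R\right) = \left(157 + 2701\right) \left(-3704 - 1074\right) = 2858 \left(-4778\right) = -13655524$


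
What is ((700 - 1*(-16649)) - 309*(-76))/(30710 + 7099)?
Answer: 4537/4201 ≈ 1.0800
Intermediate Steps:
((700 - 1*(-16649)) - 309*(-76))/(30710 + 7099) = ((700 + 16649) + 23484)/37809 = (17349 + 23484)*(1/37809) = 40833*(1/37809) = 4537/4201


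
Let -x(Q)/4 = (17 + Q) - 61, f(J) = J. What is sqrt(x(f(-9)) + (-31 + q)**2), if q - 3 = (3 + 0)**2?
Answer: sqrt(573) ≈ 23.937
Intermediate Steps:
q = 12 (q = 3 + (3 + 0)**2 = 3 + 3**2 = 3 + 9 = 12)
x(Q) = 176 - 4*Q (x(Q) = -4*((17 + Q) - 61) = -4*(-44 + Q) = 176 - 4*Q)
sqrt(x(f(-9)) + (-31 + q)**2) = sqrt((176 - 4*(-9)) + (-31 + 12)**2) = sqrt((176 + 36) + (-19)**2) = sqrt(212 + 361) = sqrt(573)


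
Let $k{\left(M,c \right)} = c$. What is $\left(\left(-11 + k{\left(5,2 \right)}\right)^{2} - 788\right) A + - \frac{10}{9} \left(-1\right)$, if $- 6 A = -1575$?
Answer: $- \frac{3340555}{18} \approx -1.8559 \cdot 10^{5}$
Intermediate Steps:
$A = \frac{525}{2}$ ($A = \left(- \frac{1}{6}\right) \left(-1575\right) = \frac{525}{2} \approx 262.5$)
$\left(\left(-11 + k{\left(5,2 \right)}\right)^{2} - 788\right) A + - \frac{10}{9} \left(-1\right) = \left(\left(-11 + 2\right)^{2} - 788\right) \frac{525}{2} + - \frac{10}{9} \left(-1\right) = \left(\left(-9\right)^{2} - 788\right) \frac{525}{2} + \left(-10\right) \frac{1}{9} \left(-1\right) = \left(81 - 788\right) \frac{525}{2} - - \frac{10}{9} = \left(-707\right) \frac{525}{2} + \frac{10}{9} = - \frac{371175}{2} + \frac{10}{9} = - \frac{3340555}{18}$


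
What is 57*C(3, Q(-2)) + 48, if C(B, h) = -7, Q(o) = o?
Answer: -351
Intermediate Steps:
57*C(3, Q(-2)) + 48 = 57*(-7) + 48 = -399 + 48 = -351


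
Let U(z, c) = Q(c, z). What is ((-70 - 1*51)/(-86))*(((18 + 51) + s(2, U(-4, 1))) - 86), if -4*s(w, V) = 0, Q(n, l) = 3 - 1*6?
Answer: -2057/86 ≈ -23.919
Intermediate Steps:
Q(n, l) = -3 (Q(n, l) = 3 - 6 = -3)
U(z, c) = -3
s(w, V) = 0 (s(w, V) = -1/4*0 = 0)
((-70 - 1*51)/(-86))*(((18 + 51) + s(2, U(-4, 1))) - 86) = ((-70 - 1*51)/(-86))*(((18 + 51) + 0) - 86) = ((-70 - 51)*(-1/86))*((69 + 0) - 86) = (-121*(-1/86))*(69 - 86) = (121/86)*(-17) = -2057/86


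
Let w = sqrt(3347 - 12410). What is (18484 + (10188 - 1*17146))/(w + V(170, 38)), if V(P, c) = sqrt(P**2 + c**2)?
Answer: 11526/(2*sqrt(7586) + 3*I*sqrt(1007)) ≈ 50.95 - 27.845*I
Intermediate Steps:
w = 3*I*sqrt(1007) (w = sqrt(-9063) = 3*I*sqrt(1007) ≈ 95.2*I)
(18484 + (10188 - 1*17146))/(w + V(170, 38)) = (18484 + (10188 - 1*17146))/(3*I*sqrt(1007) + sqrt(170**2 + 38**2)) = (18484 + (10188 - 17146))/(3*I*sqrt(1007) + sqrt(28900 + 1444)) = (18484 - 6958)/(3*I*sqrt(1007) + sqrt(30344)) = 11526/(3*I*sqrt(1007) + 2*sqrt(7586)) = 11526/(2*sqrt(7586) + 3*I*sqrt(1007))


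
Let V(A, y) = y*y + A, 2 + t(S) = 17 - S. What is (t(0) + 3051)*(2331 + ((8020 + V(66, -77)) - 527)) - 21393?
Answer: 48479661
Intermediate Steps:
t(S) = 15 - S (t(S) = -2 + (17 - S) = 15 - S)
V(A, y) = A + y² (V(A, y) = y² + A = A + y²)
(t(0) + 3051)*(2331 + ((8020 + V(66, -77)) - 527)) - 21393 = ((15 - 1*0) + 3051)*(2331 + ((8020 + (66 + (-77)²)) - 527)) - 21393 = ((15 + 0) + 3051)*(2331 + ((8020 + (66 + 5929)) - 527)) - 21393 = (15 + 3051)*(2331 + ((8020 + 5995) - 527)) - 21393 = 3066*(2331 + (14015 - 527)) - 21393 = 3066*(2331 + 13488) - 21393 = 3066*15819 - 21393 = 48501054 - 21393 = 48479661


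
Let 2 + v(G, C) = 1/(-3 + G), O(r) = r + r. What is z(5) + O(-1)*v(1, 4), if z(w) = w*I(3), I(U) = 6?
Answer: 35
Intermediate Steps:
O(r) = 2*r
v(G, C) = -2 + 1/(-3 + G)
z(w) = 6*w (z(w) = w*6 = 6*w)
z(5) + O(-1)*v(1, 4) = 6*5 + (2*(-1))*((7 - 2*1)/(-3 + 1)) = 30 - 2*(7 - 2)/(-2) = 30 - (-1)*5 = 30 - 2*(-5/2) = 30 + 5 = 35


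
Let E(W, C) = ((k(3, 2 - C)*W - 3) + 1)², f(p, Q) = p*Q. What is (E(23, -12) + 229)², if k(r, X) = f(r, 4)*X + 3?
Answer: 238794899940100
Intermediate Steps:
f(p, Q) = Q*p
k(r, X) = 3 + 4*X*r (k(r, X) = (4*r)*X + 3 = 4*X*r + 3 = 3 + 4*X*r)
E(W, C) = (-2 + W*(27 - 12*C))² (E(W, C) = (((3 + 4*(2 - C)*3)*W - 3) + 1)² = (((3 + (24 - 12*C))*W - 3) + 1)² = (((27 - 12*C)*W - 3) + 1)² = ((W*(27 - 12*C) - 3) + 1)² = ((-3 + W*(27 - 12*C)) + 1)² = (-2 + W*(27 - 12*C))²)
(E(23, -12) + 229)² = ((2 + 3*23*(-9 + 4*(-12)))² + 229)² = ((2 + 3*23*(-9 - 48))² + 229)² = ((2 + 3*23*(-57))² + 229)² = ((2 - 3933)² + 229)² = ((-3931)² + 229)² = (15452761 + 229)² = 15452990² = 238794899940100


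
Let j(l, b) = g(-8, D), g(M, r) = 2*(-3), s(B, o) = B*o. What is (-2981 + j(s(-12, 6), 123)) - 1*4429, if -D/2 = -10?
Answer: -7416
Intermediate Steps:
D = 20 (D = -2*(-10) = 20)
g(M, r) = -6
j(l, b) = -6
(-2981 + j(s(-12, 6), 123)) - 1*4429 = (-2981 - 6) - 1*4429 = -2987 - 4429 = -7416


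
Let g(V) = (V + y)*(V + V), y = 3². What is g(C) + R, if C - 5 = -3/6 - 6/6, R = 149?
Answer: 473/2 ≈ 236.50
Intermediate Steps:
C = 7/2 (C = 5 + (-3/6 - 6/6) = 5 + (-3*⅙ - 6*⅙) = 5 + (-½ - 1) = 5 - 3/2 = 7/2 ≈ 3.5000)
y = 9
g(V) = 2*V*(9 + V) (g(V) = (V + 9)*(V + V) = (9 + V)*(2*V) = 2*V*(9 + V))
g(C) + R = 2*(7/2)*(9 + 7/2) + 149 = 2*(7/2)*(25/2) + 149 = 175/2 + 149 = 473/2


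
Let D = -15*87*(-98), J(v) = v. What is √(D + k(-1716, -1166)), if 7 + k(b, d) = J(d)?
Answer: √126717 ≈ 355.97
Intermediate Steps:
k(b, d) = -7 + d
D = 127890 (D = -1305*(-98) = 127890)
√(D + k(-1716, -1166)) = √(127890 + (-7 - 1166)) = √(127890 - 1173) = √126717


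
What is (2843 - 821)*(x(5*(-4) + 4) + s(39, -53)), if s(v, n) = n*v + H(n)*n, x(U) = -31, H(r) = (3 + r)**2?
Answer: -272157156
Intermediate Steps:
s(v, n) = n*v + n*(3 + n)**2 (s(v, n) = n*v + (3 + n)**2*n = n*v + n*(3 + n)**2)
(2843 - 821)*(x(5*(-4) + 4) + s(39, -53)) = (2843 - 821)*(-31 - 53*(39 + (3 - 53)**2)) = 2022*(-31 - 53*(39 + (-50)**2)) = 2022*(-31 - 53*(39 + 2500)) = 2022*(-31 - 53*2539) = 2022*(-31 - 134567) = 2022*(-134598) = -272157156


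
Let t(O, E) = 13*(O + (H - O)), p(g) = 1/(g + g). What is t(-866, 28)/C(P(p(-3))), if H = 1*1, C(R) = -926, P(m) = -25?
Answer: -13/926 ≈ -0.014039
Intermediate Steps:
p(g) = 1/(2*g)
H = 1
t(O, E) = 13 (t(O, E) = 13*(O + (1 - O)) = 13*1 = 13)
t(-866, 28)/C(P(p(-3))) = 13/(-926) = 13*(-1/926) = -13/926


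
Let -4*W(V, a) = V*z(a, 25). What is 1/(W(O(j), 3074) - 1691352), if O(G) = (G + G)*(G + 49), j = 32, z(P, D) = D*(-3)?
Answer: -1/1594152 ≈ -6.2729e-7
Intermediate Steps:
z(P, D) = -3*D
O(G) = 2*G*(49 + G) (O(G) = (2*G)*(49 + G) = 2*G*(49 + G))
W(V, a) = 75*V/4 (W(V, a) = -V*(-3*25)/4 = -V*(-75)/4 = -(-75)*V/4 = 75*V/4)
1/(W(O(j), 3074) - 1691352) = 1/(75*(2*32*(49 + 32))/4 - 1691352) = 1/(75*(2*32*81)/4 - 1691352) = 1/((75/4)*5184 - 1691352) = 1/(97200 - 1691352) = 1/(-1594152) = -1/1594152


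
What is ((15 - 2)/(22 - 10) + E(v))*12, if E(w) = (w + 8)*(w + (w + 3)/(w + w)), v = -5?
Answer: -799/5 ≈ -159.80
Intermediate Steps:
E(w) = (8 + w)*(w + (3 + w)/(2*w)) (E(w) = (8 + w)*(w + (3 + w)/((2*w))) = (8 + w)*(w + (3 + w)*(1/(2*w))) = (8 + w)*(w + (3 + w)/(2*w)))
((15 - 2)/(22 - 10) + E(v))*12 = ((15 - 2)/(22 - 10) + (11/2 + (-5)² + 12/(-5) + (17/2)*(-5)))*12 = (13/12 + (11/2 + 25 + 12*(-⅕) - 85/2))*12 = (13*(1/12) + (11/2 + 25 - 12/5 - 85/2))*12 = (13/12 - 72/5)*12 = -799/60*12 = -799/5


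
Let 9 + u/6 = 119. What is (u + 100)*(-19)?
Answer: -14440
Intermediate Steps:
u = 660 (u = -54 + 6*119 = -54 + 714 = 660)
(u + 100)*(-19) = (660 + 100)*(-19) = 760*(-19) = -14440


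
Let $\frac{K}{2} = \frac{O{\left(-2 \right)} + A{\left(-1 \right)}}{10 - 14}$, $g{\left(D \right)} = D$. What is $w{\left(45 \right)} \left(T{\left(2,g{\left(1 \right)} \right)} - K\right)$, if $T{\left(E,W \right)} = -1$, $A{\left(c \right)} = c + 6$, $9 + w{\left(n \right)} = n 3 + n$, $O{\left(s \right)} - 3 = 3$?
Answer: $\frac{1539}{2} \approx 769.5$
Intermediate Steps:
$O{\left(s \right)} = 6$ ($O{\left(s \right)} = 3 + 3 = 6$)
$w{\left(n \right)} = -9 + 4 n$ ($w{\left(n \right)} = -9 + \left(n 3 + n\right) = -9 + \left(3 n + n\right) = -9 + 4 n$)
$A{\left(c \right)} = 6 + c$
$K = - \frac{11}{2}$ ($K = 2 \frac{6 + \left(6 - 1\right)}{10 - 14} = 2 \frac{6 + 5}{-4} = 2 \cdot 11 \left(- \frac{1}{4}\right) = 2 \left(- \frac{11}{4}\right) = - \frac{11}{2} \approx -5.5$)
$w{\left(45 \right)} \left(T{\left(2,g{\left(1 \right)} \right)} - K\right) = \left(-9 + 4 \cdot 45\right) \left(-1 - - \frac{11}{2}\right) = \left(-9 + 180\right) \left(-1 + \frac{11}{2}\right) = 171 \cdot \frac{9}{2} = \frac{1539}{2}$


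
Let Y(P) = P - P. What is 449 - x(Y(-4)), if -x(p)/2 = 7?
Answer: 463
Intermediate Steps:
Y(P) = 0
x(p) = -14 (x(p) = -2*7 = -14)
449 - x(Y(-4)) = 449 - 1*(-14) = 449 + 14 = 463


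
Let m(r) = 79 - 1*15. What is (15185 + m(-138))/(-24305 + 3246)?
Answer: -15249/21059 ≈ -0.72411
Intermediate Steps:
m(r) = 64 (m(r) = 79 - 15 = 64)
(15185 + m(-138))/(-24305 + 3246) = (15185 + 64)/(-24305 + 3246) = 15249/(-21059) = 15249*(-1/21059) = -15249/21059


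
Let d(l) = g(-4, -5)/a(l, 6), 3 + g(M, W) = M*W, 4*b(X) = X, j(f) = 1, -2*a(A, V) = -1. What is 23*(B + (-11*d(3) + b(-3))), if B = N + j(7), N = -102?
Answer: -43769/4 ≈ -10942.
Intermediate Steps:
a(A, V) = ½ (a(A, V) = -½*(-1) = ½)
b(X) = X/4
g(M, W) = -3 + M*W
d(l) = 34 (d(l) = (-3 - 4*(-5))/(½) = (-3 + 20)*2 = 17*2 = 34)
B = -101 (B = -102 + 1 = -101)
23*(B + (-11*d(3) + b(-3))) = 23*(-101 + (-11*34 + (¼)*(-3))) = 23*(-101 + (-374 - ¾)) = 23*(-101 - 1499/4) = 23*(-1903/4) = -43769/4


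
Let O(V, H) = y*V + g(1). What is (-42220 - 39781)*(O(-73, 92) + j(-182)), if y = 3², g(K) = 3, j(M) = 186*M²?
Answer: -505159780410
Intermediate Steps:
y = 9
O(V, H) = 3 + 9*V (O(V, H) = 9*V + 3 = 3 + 9*V)
(-42220 - 39781)*(O(-73, 92) + j(-182)) = (-42220 - 39781)*((3 + 9*(-73)) + 186*(-182)²) = -82001*((3 - 657) + 186*33124) = -82001*(-654 + 6161064) = -82001*6160410 = -505159780410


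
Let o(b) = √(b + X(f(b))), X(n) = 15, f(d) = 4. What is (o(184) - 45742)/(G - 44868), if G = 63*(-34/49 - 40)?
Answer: 160097/166011 - 7*√199/332022 ≈ 0.96408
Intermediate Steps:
G = -17946/7 (G = 63*(-34*1/49 - 40) = 63*(-34/49 - 40) = 63*(-1994/49) = -17946/7 ≈ -2563.7)
o(b) = √(15 + b) (o(b) = √(b + 15) = √(15 + b))
(o(184) - 45742)/(G - 44868) = (√(15 + 184) - 45742)/(-17946/7 - 44868) = (√199 - 45742)/(-332022/7) = (-45742 + √199)*(-7/332022) = 160097/166011 - 7*√199/332022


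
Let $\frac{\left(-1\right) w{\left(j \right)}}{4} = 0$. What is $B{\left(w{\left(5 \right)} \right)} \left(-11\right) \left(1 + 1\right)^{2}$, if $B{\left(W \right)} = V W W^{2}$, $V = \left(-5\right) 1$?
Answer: $0$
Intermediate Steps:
$w{\left(j \right)} = 0$ ($w{\left(j \right)} = \left(-4\right) 0 = 0$)
$V = -5$
$B{\left(W \right)} = - 5 W^{3}$ ($B{\left(W \right)} = - 5 W W^{2} = - 5 W^{3}$)
$B{\left(w{\left(5 \right)} \right)} \left(-11\right) \left(1 + 1\right)^{2} = - 5 \cdot 0^{3} \left(-11\right) \left(1 + 1\right)^{2} = \left(-5\right) 0 \left(-11\right) 2^{2} = 0 \left(-11\right) 4 = 0 \cdot 4 = 0$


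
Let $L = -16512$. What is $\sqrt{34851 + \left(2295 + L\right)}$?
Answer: $\sqrt{20634} \approx 143.65$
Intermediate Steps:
$\sqrt{34851 + \left(2295 + L\right)} = \sqrt{34851 + \left(2295 - 16512\right)} = \sqrt{34851 - 14217} = \sqrt{20634}$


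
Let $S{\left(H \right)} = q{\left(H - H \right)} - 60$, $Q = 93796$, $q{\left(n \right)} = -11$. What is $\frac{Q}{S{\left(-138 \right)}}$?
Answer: $- \frac{93796}{71} \approx -1321.1$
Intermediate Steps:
$S{\left(H \right)} = -71$ ($S{\left(H \right)} = -11 - 60 = -71$)
$\frac{Q}{S{\left(-138 \right)}} = \frac{93796}{-71} = 93796 \left(- \frac{1}{71}\right) = - \frac{93796}{71}$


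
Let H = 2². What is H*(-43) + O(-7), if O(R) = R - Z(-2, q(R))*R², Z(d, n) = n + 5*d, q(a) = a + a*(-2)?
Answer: -32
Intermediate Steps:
q(a) = -a (q(a) = a - 2*a = -a)
H = 4
O(R) = R - R²*(-10 - R) (O(R) = R - (-R + 5*(-2))*R² = R - (-R - 10)*R² = R - (-10 - R)*R² = R - R²*(-10 - R))
H*(-43) + O(-7) = 4*(-43) - 7*(1 + (-7)² + 10*(-7)) = -172 - 7*(1 + 49 - 70) = -172 - 7*(-20) = -172 + 140 = -32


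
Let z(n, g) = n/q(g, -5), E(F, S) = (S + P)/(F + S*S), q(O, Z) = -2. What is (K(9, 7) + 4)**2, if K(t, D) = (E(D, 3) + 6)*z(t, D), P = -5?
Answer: 128881/256 ≈ 503.44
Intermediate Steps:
E(F, S) = (-5 + S)/(F + S**2) (E(F, S) = (S - 5)/(F + S*S) = (-5 + S)/(F + S**2))
z(n, g) = -n/2 (z(n, g) = n/(-2) = n*(-1/2) = -n/2)
K(t, D) = -t*(6 - 2/(9 + D))/2 (K(t, D) = ((-5 + 3)/(D + 3**2) + 6)*(-t/2) = (-2/(D + 9) + 6)*(-t/2) = (-2/(9 + D) + 6)*(-t/2) = (6 - 2/(9 + D))*(-t/2) = -t*(6 - 2/(9 + D))/2)
(K(9, 7) + 4)**2 = (-1*9*(26 + 3*7)/(9 + 7) + 4)**2 = (-1*9*(26 + 21)/16 + 4)**2 = (-1*9*1/16*47 + 4)**2 = (-423/16 + 4)**2 = (-359/16)**2 = 128881/256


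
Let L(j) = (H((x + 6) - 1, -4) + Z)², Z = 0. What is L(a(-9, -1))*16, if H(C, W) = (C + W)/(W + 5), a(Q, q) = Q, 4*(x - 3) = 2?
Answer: 324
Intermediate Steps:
x = 7/2 (x = 3 + (¼)*2 = 3 + ½ = 7/2 ≈ 3.5000)
H(C, W) = (C + W)/(5 + W)
L(j) = 81/4 (L(j) = ((((7/2 + 6) - 1) - 4)/(5 - 4) + 0)² = (((19/2 - 1) - 4)/1 + 0)² = (1*(17/2 - 4) + 0)² = (1*(9/2) + 0)² = (9/2 + 0)² = (9/2)² = 81/4)
L(a(-9, -1))*16 = (81/4)*16 = 324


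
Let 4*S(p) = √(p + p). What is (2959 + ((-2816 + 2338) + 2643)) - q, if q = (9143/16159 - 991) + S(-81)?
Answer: 98803142/16159 - 9*I*√2/4 ≈ 6114.4 - 3.182*I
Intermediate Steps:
S(p) = √2*√p/4 (S(p) = √(p + p)/4 = √(2*p)/4 = (√2*√p)/4 = √2*√p/4)
q = -16004426/16159 + 9*I*√2/4 (q = (9143/16159 - 991) + √2*√(-81)/4 = (9143*(1/16159) - 991) + √2*(9*I)/4 = (9143/16159 - 991) + 9*I*√2/4 = -16004426/16159 + 9*I*√2/4 ≈ -990.43 + 3.182*I)
(2959 + ((-2816 + 2338) + 2643)) - q = (2959 + ((-2816 + 2338) + 2643)) - (-16004426/16159 + 9*I*√2/4) = (2959 + (-478 + 2643)) + (16004426/16159 - 9*I*√2/4) = (2959 + 2165) + (16004426/16159 - 9*I*√2/4) = 5124 + (16004426/16159 - 9*I*√2/4) = 98803142/16159 - 9*I*√2/4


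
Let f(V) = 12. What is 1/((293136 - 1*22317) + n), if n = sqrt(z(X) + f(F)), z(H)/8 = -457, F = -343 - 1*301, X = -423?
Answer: 270819/73342934405 - 2*I*sqrt(911)/73342934405 ≈ 3.6925e-6 - 8.2306e-10*I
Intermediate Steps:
F = -644 (F = -343 - 301 = -644)
z(H) = -3656 (z(H) = 8*(-457) = -3656)
n = 2*I*sqrt(911) (n = sqrt(-3656 + 12) = sqrt(-3644) = 2*I*sqrt(911) ≈ 60.366*I)
1/((293136 - 1*22317) + n) = 1/((293136 - 1*22317) + 2*I*sqrt(911)) = 1/((293136 - 22317) + 2*I*sqrt(911)) = 1/(270819 + 2*I*sqrt(911))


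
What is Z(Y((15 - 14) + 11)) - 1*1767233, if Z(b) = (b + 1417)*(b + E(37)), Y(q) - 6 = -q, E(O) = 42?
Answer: -1716437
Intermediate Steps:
Y(q) = 6 - q
Z(b) = (42 + b)*(1417 + b) (Z(b) = (b + 1417)*(b + 42) = (1417 + b)*(42 + b) = (42 + b)*(1417 + b))
Z(Y((15 - 14) + 11)) - 1*1767233 = (59514 + (6 - ((15 - 14) + 11))**2 + 1459*(6 - ((15 - 14) + 11))) - 1*1767233 = (59514 + (6 - (1 + 11))**2 + 1459*(6 - (1 + 11))) - 1767233 = (59514 + (6 - 1*12)**2 + 1459*(6 - 1*12)) - 1767233 = (59514 + (6 - 12)**2 + 1459*(6 - 12)) - 1767233 = (59514 + (-6)**2 + 1459*(-6)) - 1767233 = (59514 + 36 - 8754) - 1767233 = 50796 - 1767233 = -1716437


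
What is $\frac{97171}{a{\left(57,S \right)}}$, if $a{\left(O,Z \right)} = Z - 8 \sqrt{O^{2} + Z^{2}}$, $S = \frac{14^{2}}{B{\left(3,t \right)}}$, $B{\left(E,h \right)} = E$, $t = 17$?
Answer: $- \frac{4761379}{357636} - \frac{97171 \sqrt{67657}}{178818} \approx -154.66$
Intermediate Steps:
$S = \frac{196}{3}$ ($S = \frac{14^{2}}{3} = 196 \cdot \frac{1}{3} = \frac{196}{3} \approx 65.333$)
$\frac{97171}{a{\left(57,S \right)}} = \frac{97171}{\frac{196}{3} - 8 \sqrt{57^{2} + \left(\frac{196}{3}\right)^{2}}} = \frac{97171}{\frac{196}{3} - 8 \sqrt{3249 + \frac{38416}{9}}} = \frac{97171}{\frac{196}{3} - 8 \sqrt{\frac{67657}{9}}} = \frac{97171}{\frac{196}{3} - 8 \frac{\sqrt{67657}}{3}} = \frac{97171}{\frac{196}{3} - \frac{8 \sqrt{67657}}{3}}$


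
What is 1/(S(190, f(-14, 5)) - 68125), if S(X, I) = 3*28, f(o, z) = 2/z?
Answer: -1/68041 ≈ -1.4697e-5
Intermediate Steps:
S(X, I) = 84
1/(S(190, f(-14, 5)) - 68125) = 1/(84 - 68125) = 1/(-68041) = -1/68041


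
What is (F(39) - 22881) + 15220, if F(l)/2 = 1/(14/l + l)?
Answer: -11759557/1535 ≈ -7660.9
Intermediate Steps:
F(l) = 2/(l + 14/l) (F(l) = 2/(14/l + l) = 2/(l + 14/l))
(F(39) - 22881) + 15220 = (2*39/(14 + 39**2) - 22881) + 15220 = (2*39/(14 + 1521) - 22881) + 15220 = (2*39/1535 - 22881) + 15220 = (2*39*(1/1535) - 22881) + 15220 = (78/1535 - 22881) + 15220 = -35122257/1535 + 15220 = -11759557/1535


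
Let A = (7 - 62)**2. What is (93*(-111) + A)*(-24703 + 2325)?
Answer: 163314644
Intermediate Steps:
A = 3025 (A = (-55)**2 = 3025)
(93*(-111) + A)*(-24703 + 2325) = (93*(-111) + 3025)*(-24703 + 2325) = (-10323 + 3025)*(-22378) = -7298*(-22378) = 163314644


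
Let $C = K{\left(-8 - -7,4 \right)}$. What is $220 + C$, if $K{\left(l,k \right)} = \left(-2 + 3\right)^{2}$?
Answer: $221$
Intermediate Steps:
$K{\left(l,k \right)} = 1$ ($K{\left(l,k \right)} = 1^{2} = 1$)
$C = 1$
$220 + C = 220 + 1 = 221$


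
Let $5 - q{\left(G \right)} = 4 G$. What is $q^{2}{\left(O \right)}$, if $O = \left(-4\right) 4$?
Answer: $4761$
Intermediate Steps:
$O = -16$
$q{\left(G \right)} = 5 - 4 G$
$q^{2}{\left(O \right)} = \left(5 - -64\right)^{2} = \left(5 + 64\right)^{2} = 69^{2} = 4761$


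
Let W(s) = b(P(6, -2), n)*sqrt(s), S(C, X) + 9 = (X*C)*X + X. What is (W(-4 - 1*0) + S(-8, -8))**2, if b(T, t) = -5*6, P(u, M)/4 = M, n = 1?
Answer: 276241 + 63480*I ≈ 2.7624e+5 + 63480.0*I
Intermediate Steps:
P(u, M) = 4*M
b(T, t) = -30
S(C, X) = -9 + X + C*X**2 (S(C, X) = -9 + ((X*C)*X + X) = -9 + ((C*X)*X + X) = -9 + (C*X**2 + X) = -9 + (X + C*X**2) = -9 + X + C*X**2)
W(s) = -30*sqrt(s)
(W(-4 - 1*0) + S(-8, -8))**2 = (-30*sqrt(-4 - 1*0) + (-9 - 8 - 8*(-8)**2))**2 = (-30*sqrt(-4 + 0) + (-9 - 8 - 8*64))**2 = (-60*I + (-9 - 8 - 512))**2 = (-60*I - 529)**2 = (-529 - 60*I)**2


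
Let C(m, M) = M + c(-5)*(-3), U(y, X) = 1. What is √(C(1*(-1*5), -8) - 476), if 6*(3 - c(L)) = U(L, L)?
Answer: I*√1970/2 ≈ 22.192*I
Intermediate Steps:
c(L) = 17/6 (c(L) = 3 - ⅙*1 = 3 - ⅙ = 17/6)
C(m, M) = -17/2 + M (C(m, M) = M + (17/6)*(-3) = M - 17/2 = -17/2 + M)
√(C(1*(-1*5), -8) - 476) = √((-17/2 - 8) - 476) = √(-33/2 - 476) = √(-985/2) = I*√1970/2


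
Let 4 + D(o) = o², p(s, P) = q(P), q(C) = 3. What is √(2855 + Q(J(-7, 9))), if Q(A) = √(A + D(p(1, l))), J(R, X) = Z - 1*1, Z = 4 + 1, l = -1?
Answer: √2858 ≈ 53.460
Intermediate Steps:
p(s, P) = 3
Z = 5
J(R, X) = 4 (J(R, X) = 5 - 1*1 = 5 - 1 = 4)
D(o) = -4 + o²
Q(A) = √(5 + A) (Q(A) = √(A + (-4 + 3²)) = √(A + (-4 + 9)) = √(A + 5) = √(5 + A))
√(2855 + Q(J(-7, 9))) = √(2855 + √(5 + 4)) = √(2855 + √9) = √(2855 + 3) = √2858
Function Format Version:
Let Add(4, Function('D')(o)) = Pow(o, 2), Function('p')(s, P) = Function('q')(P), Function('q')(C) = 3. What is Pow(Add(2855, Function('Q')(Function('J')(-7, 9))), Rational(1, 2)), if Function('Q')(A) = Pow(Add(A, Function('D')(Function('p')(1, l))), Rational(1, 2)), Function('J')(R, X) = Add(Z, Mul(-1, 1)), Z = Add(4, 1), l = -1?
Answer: Pow(2858, Rational(1, 2)) ≈ 53.460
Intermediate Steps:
Function('p')(s, P) = 3
Z = 5
Function('J')(R, X) = 4 (Function('J')(R, X) = Add(5, Mul(-1, 1)) = Add(5, -1) = 4)
Function('D')(o) = Add(-4, Pow(o, 2))
Function('Q')(A) = Pow(Add(5, A), Rational(1, 2)) (Function('Q')(A) = Pow(Add(A, Add(-4, Pow(3, 2))), Rational(1, 2)) = Pow(Add(A, Add(-4, 9)), Rational(1, 2)) = Pow(Add(A, 5), Rational(1, 2)) = Pow(Add(5, A), Rational(1, 2)))
Pow(Add(2855, Function('Q')(Function('J')(-7, 9))), Rational(1, 2)) = Pow(Add(2855, Pow(Add(5, 4), Rational(1, 2))), Rational(1, 2)) = Pow(Add(2855, Pow(9, Rational(1, 2))), Rational(1, 2)) = Pow(Add(2855, 3), Rational(1, 2)) = Pow(2858, Rational(1, 2))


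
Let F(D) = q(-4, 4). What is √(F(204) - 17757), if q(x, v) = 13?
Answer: 4*I*√1109 ≈ 133.21*I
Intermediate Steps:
F(D) = 13
√(F(204) - 17757) = √(13 - 17757) = √(-17744) = 4*I*√1109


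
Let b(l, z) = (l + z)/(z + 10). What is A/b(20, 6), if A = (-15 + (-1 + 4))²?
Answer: 1152/13 ≈ 88.615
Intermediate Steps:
b(l, z) = (l + z)/(10 + z)
A = 144 (A = (-15 + 3)² = (-12)² = 144)
A/b(20, 6) = 144/(((20 + 6)/(10 + 6))) = 144/((26/16)) = 144/(((1/16)*26)) = 144/(13/8) = 144*(8/13) = 1152/13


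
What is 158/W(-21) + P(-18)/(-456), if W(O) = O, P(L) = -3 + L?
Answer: -23869/3192 ≈ -7.4778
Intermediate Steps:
158/W(-21) + P(-18)/(-456) = 158/(-21) + (-3 - 18)/(-456) = 158*(-1/21) - 21*(-1/456) = -158/21 + 7/152 = -23869/3192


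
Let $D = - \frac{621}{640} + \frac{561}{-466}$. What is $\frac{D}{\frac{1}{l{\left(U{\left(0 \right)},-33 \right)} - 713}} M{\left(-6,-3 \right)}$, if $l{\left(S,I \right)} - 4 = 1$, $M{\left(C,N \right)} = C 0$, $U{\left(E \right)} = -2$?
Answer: $0$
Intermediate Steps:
$M{\left(C,N \right)} = 0$
$l{\left(S,I \right)} = 5$ ($l{\left(S,I \right)} = 4 + 1 = 5$)
$D = - \frac{324213}{149120}$ ($D = \left(-621\right) \frac{1}{640} + 561 \left(- \frac{1}{466}\right) = - \frac{621}{640} - \frac{561}{466} = - \frac{324213}{149120} \approx -2.1742$)
$\frac{D}{\frac{1}{l{\left(U{\left(0 \right)},-33 \right)} - 713}} M{\left(-6,-3 \right)} = - \frac{324213}{149120 \frac{1}{5 - 713}} \cdot 0 = - \frac{324213}{149120 \frac{1}{-708}} \cdot 0 = - \frac{324213}{149120 \left(- \frac{1}{708}\right)} 0 = \left(- \frac{324213}{149120}\right) \left(-708\right) 0 = \frac{57385701}{37280} \cdot 0 = 0$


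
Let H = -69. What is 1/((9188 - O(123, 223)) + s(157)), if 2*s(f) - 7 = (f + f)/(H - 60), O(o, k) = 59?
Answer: 258/2355871 ≈ 0.00010951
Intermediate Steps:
s(f) = 7/2 - f/129 (s(f) = 7/2 + ((f + f)/(-69 - 60))/2 = 7/2 + ((2*f)/(-129))/2 = 7/2 + ((2*f)*(-1/129))/2 = 7/2 + (-2*f/129)/2 = 7/2 - f/129)
1/((9188 - O(123, 223)) + s(157)) = 1/((9188 - 1*59) + (7/2 - 1/129*157)) = 1/((9188 - 59) + (7/2 - 157/129)) = 1/(9129 + 589/258) = 1/(2355871/258) = 258/2355871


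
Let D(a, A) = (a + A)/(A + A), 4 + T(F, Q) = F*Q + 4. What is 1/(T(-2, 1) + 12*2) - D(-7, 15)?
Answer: -73/330 ≈ -0.22121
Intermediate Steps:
T(F, Q) = F*Q (T(F, Q) = -4 + (F*Q + 4) = -4 + (4 + F*Q) = F*Q)
D(a, A) = (A + a)/(2*A) (D(a, A) = (A + a)/((2*A)) = (A + a)*(1/(2*A)) = (A + a)/(2*A))
1/(T(-2, 1) + 12*2) - D(-7, 15) = 1/(-2*1 + 12*2) - (15 - 7)/(2*15) = 1/(-2 + 24) - 8/(2*15) = 1/22 - 1*4/15 = 1/22 - 4/15 = -73/330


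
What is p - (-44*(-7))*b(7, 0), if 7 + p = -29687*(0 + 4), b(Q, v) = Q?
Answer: -120911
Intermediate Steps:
p = -118755 (p = -7 - 29687*(0 + 4) = -7 - 29687*4 = -7 - 118748 = -118755)
p - (-44*(-7))*b(7, 0) = -118755 - (-44*(-7))*7 = -118755 - 308*7 = -118755 - 1*2156 = -118755 - 2156 = -120911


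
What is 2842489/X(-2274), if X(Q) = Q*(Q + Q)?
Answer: 2842489/10342152 ≈ 0.27485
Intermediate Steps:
X(Q) = 2*Q² (X(Q) = Q*(2*Q) = 2*Q²)
2842489/X(-2274) = 2842489/((2*(-2274)²)) = 2842489/((2*5171076)) = 2842489/10342152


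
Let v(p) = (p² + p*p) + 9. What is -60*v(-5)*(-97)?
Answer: 343380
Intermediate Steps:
v(p) = 9 + 2*p² (v(p) = (p² + p²) + 9 = 2*p² + 9 = 9 + 2*p²)
-60*v(-5)*(-97) = -60*(9 + 2*(-5)²)*(-97) = -60*(9 + 2*25)*(-97) = -60*(9 + 50)*(-97) = -60*59*(-97) = -3540*(-97) = 343380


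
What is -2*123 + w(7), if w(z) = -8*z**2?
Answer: -638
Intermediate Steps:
-2*123 + w(7) = -2*123 - 8*7**2 = -246 - 8*49 = -246 - 392 = -638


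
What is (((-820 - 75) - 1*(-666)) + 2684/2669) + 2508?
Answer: 6085335/2669 ≈ 2280.0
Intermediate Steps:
(((-820 - 75) - 1*(-666)) + 2684/2669) + 2508 = ((-895 + 666) + 2684*(1/2669)) + 2508 = (-229 + 2684/2669) + 2508 = -608517/2669 + 2508 = 6085335/2669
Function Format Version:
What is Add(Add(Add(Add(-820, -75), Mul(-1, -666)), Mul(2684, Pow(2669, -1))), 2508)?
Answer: Rational(6085335, 2669) ≈ 2280.0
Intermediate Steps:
Add(Add(Add(Add(-820, -75), Mul(-1, -666)), Mul(2684, Pow(2669, -1))), 2508) = Add(Add(Add(-895, 666), Mul(2684, Rational(1, 2669))), 2508) = Add(Add(-229, Rational(2684, 2669)), 2508) = Add(Rational(-608517, 2669), 2508) = Rational(6085335, 2669)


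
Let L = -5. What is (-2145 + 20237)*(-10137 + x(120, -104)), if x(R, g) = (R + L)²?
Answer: 55868096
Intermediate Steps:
x(R, g) = (-5 + R)² (x(R, g) = (R - 5)² = (-5 + R)²)
(-2145 + 20237)*(-10137 + x(120, -104)) = (-2145 + 20237)*(-10137 + (-5 + 120)²) = 18092*(-10137 + 115²) = 18092*(-10137 + 13225) = 18092*3088 = 55868096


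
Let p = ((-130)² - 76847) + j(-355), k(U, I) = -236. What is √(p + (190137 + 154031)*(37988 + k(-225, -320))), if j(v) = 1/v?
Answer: √1637439093273370/355 ≈ 1.1399e+5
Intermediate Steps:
p = -21281186/355 (p = ((-130)² - 76847) + 1/(-355) = (16900 - 76847) - 1/355 = -59947 - 1/355 = -21281186/355 ≈ -59947.)
√(p + (190137 + 154031)*(37988 + k(-225, -320))) = √(-21281186/355 + (190137 + 154031)*(37988 - 236)) = √(-21281186/355 + 344168*37752) = √(-21281186/355 + 12993030336) = √(4612504488094/355) = √1637439093273370/355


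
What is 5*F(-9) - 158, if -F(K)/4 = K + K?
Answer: 202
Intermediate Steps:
F(K) = -8*K (F(K) = -4*(K + K) = -8*K)
5*F(-9) - 158 = 5*(-8*(-9)) - 158 = 5*72 - 158 = 360 - 158 = 202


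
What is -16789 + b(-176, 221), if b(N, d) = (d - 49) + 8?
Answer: -16609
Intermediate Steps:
b(N, d) = -41 + d (b(N, d) = (-49 + d) + 8 = -41 + d)
-16789 + b(-176, 221) = -16789 + (-41 + 221) = -16789 + 180 = -16609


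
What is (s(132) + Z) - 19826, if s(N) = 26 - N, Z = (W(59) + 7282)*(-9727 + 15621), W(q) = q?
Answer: 43247922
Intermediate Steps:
Z = 43267854 (Z = (59 + 7282)*(-9727 + 15621) = 7341*5894 = 43267854)
(s(132) + Z) - 19826 = ((26 - 1*132) + 43267854) - 19826 = ((26 - 132) + 43267854) - 19826 = (-106 + 43267854) - 19826 = 43267748 - 19826 = 43247922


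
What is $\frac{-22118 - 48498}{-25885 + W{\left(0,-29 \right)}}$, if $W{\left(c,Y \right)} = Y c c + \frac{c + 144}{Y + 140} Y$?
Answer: $\frac{2612792}{959137} \approx 2.7241$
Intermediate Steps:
$W{\left(c,Y \right)} = Y c^{2} + \frac{Y \left(144 + c\right)}{140 + Y}$ ($W{\left(c,Y \right)} = Y c^{2} + \frac{144 + c}{140 + Y} Y = Y c^{2} + \frac{Y \left(144 + c\right)}{140 + Y}$)
$\frac{-22118 - 48498}{-25885 + W{\left(0,-29 \right)}} = \frac{-22118 - 48498}{-25885 - \frac{29 \left(144 + 0 + 140 \cdot 0^{2} - 29 \cdot 0^{2}\right)}{140 - 29}} = - \frac{70616}{-25885 - \frac{29 \left(144 + 0 + 140 \cdot 0 - 0\right)}{111}} = - \frac{70616}{-25885 - \frac{29 \left(144 + 0 + 0 + 0\right)}{111}} = - \frac{70616}{-25885 - \frac{29}{111} \cdot 144} = - \frac{70616}{-25885 - \frac{1392}{37}} = - \frac{70616}{- \frac{959137}{37}} = \left(-70616\right) \left(- \frac{37}{959137}\right) = \frac{2612792}{959137}$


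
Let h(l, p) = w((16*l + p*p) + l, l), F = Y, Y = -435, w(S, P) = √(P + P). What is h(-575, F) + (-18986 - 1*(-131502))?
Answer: 112516 + 5*I*√46 ≈ 1.1252e+5 + 33.912*I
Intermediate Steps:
w(S, P) = √2*√P (w(S, P) = √(2*P) = √2*√P)
F = -435
h(l, p) = √2*√l
h(-575, F) + (-18986 - 1*(-131502)) = √2*√(-575) + (-18986 - 1*(-131502)) = √2*(5*I*√23) + (-18986 + 131502) = 5*I*√46 + 112516 = 112516 + 5*I*√46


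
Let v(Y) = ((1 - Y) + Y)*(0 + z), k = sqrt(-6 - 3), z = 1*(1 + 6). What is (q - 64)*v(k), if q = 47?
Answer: -119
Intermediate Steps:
z = 7 (z = 1*7 = 7)
k = 3*I (k = sqrt(-9) = 3*I ≈ 3.0*I)
v(Y) = 7 (v(Y) = ((1 - Y) + Y)*(0 + 7) = 1*7 = 7)
(q - 64)*v(k) = (47 - 64)*7 = -17*7 = -119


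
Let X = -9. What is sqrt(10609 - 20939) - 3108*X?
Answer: 27972 + I*sqrt(10330) ≈ 27972.0 + 101.64*I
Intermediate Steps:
sqrt(10609 - 20939) - 3108*X = sqrt(10609 - 20939) - 3108*(-9) = sqrt(-10330) + 27972 = I*sqrt(10330) + 27972 = 27972 + I*sqrt(10330)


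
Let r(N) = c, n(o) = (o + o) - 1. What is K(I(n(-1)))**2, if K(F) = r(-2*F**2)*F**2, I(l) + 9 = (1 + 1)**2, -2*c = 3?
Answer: 5625/4 ≈ 1406.3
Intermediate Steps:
c = -3/2 (c = -1/2*3 = -3/2 ≈ -1.5000)
n(o) = -1 + 2*o (n(o) = 2*o - 1 = -1 + 2*o)
r(N) = -3/2
I(l) = -5 (I(l) = -9 + (1 + 1)**2 = -9 + 2**2 = -9 + 4 = -5)
K(F) = -3*F**2/2
K(I(n(-1)))**2 = (-3/2*(-5)**2)**2 = (-3/2*25)**2 = (-75/2)**2 = 5625/4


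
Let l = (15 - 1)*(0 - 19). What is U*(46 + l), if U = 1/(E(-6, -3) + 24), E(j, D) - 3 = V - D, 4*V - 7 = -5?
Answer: -440/61 ≈ -7.2131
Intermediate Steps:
V = 1/2 (V = 7/4 + (1/4)*(-5) = 7/4 - 5/4 = 1/2 ≈ 0.50000)
E(j, D) = 7/2 - D (E(j, D) = 3 + (1/2 - D) = 7/2 - D)
l = -266 (l = 14*(-19) = -266)
U = 2/61 (U = 1/((7/2 - 1*(-3)) + 24) = 1/((7/2 + 3) + 24) = 1/(13/2 + 24) = 1/(61/2) = 2/61 ≈ 0.032787)
U*(46 + l) = 2*(46 - 266)/61 = (2/61)*(-220) = -440/61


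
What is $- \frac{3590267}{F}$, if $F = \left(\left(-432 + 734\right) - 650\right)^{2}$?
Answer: $- \frac{3590267}{121104} \approx -29.646$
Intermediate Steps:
$F = 121104$ ($F = \left(302 - 650\right)^{2} = \left(-348\right)^{2} = 121104$)
$- \frac{3590267}{F} = - \frac{3590267}{121104}$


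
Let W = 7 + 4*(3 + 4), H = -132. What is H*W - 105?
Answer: -4725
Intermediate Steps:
W = 35 (W = 7 + 4*7 = 7 + 28 = 35)
H*W - 105 = -132*35 - 105 = -4620 - 105 = -4725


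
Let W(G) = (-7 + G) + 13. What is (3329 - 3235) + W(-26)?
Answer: 74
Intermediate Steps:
W(G) = 6 + G
(3329 - 3235) + W(-26) = (3329 - 3235) + (6 - 26) = 94 - 20 = 74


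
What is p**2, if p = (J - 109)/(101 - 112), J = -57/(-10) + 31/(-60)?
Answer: 38800441/435600 ≈ 89.074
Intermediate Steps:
J = 311/60 (J = -57*(-1/10) + 31*(-1/60) = 57/10 - 31/60 = 311/60 ≈ 5.1833)
p = 6229/660 (p = (311/60 - 109)/(101 - 112) = -6229/60/(-11) = -6229/60*(-1/11) = 6229/660 ≈ 9.4379)
p**2 = (6229/660)**2 = 38800441/435600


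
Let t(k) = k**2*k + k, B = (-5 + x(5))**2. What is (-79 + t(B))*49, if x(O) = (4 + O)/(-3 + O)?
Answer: -246911/64 ≈ -3858.0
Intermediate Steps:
x(O) = (4 + O)/(-3 + O)
B = 1/4 (B = (-5 + (4 + 5)/(-3 + 5))**2 = (-5 + 9/2)**2 = (-1/2)**2 = 1/4 ≈ 0.25000)
t(k) = k + k**3 (t(k) = k**3 + k = k + k**3)
(-79 + t(B))*49 = (-79 + (1/4 + (1/4)**3))*49 = (-79 + (1/4 + 1/64))*49 = (-79 + 17/64)*49 = -5039/64*49 = -246911/64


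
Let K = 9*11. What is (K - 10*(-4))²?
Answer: 19321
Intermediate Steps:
K = 99
(K - 10*(-4))² = (99 - 10*(-4))² = (99 + 40)² = 139² = 19321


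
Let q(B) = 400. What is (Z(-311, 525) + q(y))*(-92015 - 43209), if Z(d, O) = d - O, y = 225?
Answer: 58957664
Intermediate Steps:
(Z(-311, 525) + q(y))*(-92015 - 43209) = ((-311 - 1*525) + 400)*(-92015 - 43209) = ((-311 - 525) + 400)*(-135224) = (-836 + 400)*(-135224) = -436*(-135224) = 58957664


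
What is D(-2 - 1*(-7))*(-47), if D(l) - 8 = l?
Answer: -611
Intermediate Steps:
D(l) = 8 + l
D(-2 - 1*(-7))*(-47) = (8 + (-2 - 1*(-7)))*(-47) = (8 + (-2 + 7))*(-47) = (8 + 5)*(-47) = 13*(-47) = -611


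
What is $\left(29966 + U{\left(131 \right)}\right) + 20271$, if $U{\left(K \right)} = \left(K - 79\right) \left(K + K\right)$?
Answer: $63861$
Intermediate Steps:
$U{\left(K \right)} = 2 K \left(-79 + K\right)$ ($U{\left(K \right)} = \left(-79 + K\right) 2 K = 2 K \left(-79 + K\right)$)
$\left(29966 + U{\left(131 \right)}\right) + 20271 = \left(29966 + 2 \cdot 131 \left(-79 + 131\right)\right) + 20271 = \left(29966 + 2 \cdot 131 \cdot 52\right) + 20271 = \left(29966 + 13624\right) + 20271 = 43590 + 20271 = 63861$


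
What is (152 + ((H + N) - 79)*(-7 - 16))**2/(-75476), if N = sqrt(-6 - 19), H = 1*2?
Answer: -921176/18869 + 221145*I/37738 ≈ -48.82 + 5.86*I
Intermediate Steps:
H = 2
N = 5*I (N = sqrt(-25) = 5*I ≈ 5.0*I)
(152 + ((H + N) - 79)*(-7 - 16))**2/(-75476) = (152 + ((2 + 5*I) - 79)*(-7 - 16))**2/(-75476) = (152 + (-77 + 5*I)*(-23))**2*(-1/75476) = (152 + (1771 - 115*I))**2*(-1/75476) = (1923 - 115*I)**2*(-1/75476) = -(1923 - 115*I)**2/75476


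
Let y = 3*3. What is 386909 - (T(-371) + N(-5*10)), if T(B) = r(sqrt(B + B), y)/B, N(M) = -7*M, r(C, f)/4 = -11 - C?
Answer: 143413345/371 - 4*I*sqrt(742)/371 ≈ 3.8656e+5 - 0.29369*I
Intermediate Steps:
y = 9
r(C, f) = -44 - 4*C (r(C, f) = 4*(-11 - C) = -44 - 4*C)
T(B) = (-44 - 4*sqrt(2)*sqrt(B))/B (T(B) = (-44 - 4*sqrt(B + B))/B = (-44 - 4*sqrt(2)*sqrt(B))/B)
386909 - (T(-371) + N(-5*10)) = 386909 - (4*(-11 - sqrt(2)*sqrt(-371))/(-371) - (-35)*10) = 386909 - (4*(-1/371)*(-11 - sqrt(2)*I*sqrt(371)) - 7*(-50)) = 386909 - (4*(-1/371)*(-11 - I*sqrt(742)) + 350) = 386909 - ((44/371 + 4*I*sqrt(742)/371) + 350) = 386909 - (129894/371 + 4*I*sqrt(742)/371) = 386909 + (-129894/371 - 4*I*sqrt(742)/371) = 143413345/371 - 4*I*sqrt(742)/371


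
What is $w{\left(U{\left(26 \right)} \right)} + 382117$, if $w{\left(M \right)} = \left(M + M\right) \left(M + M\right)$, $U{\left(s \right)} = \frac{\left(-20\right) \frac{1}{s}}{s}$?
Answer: $\frac{10913643737}{28561} \approx 3.8212 \cdot 10^{5}$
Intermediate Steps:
$U{\left(s \right)} = - \frac{20}{s^{2}}$
$w{\left(M \right)} = 4 M^{2}$ ($w{\left(M \right)} = 2 M 2 M = 4 M^{2}$)
$w{\left(U{\left(26 \right)} \right)} + 382117 = 4 \left(- \frac{20}{676}\right)^{2} + 382117 = 4 \left(\left(-20\right) \frac{1}{676}\right)^{2} + 382117 = 4 \left(- \frac{5}{169}\right)^{2} + 382117 = 4 \cdot \frac{25}{28561} + 382117 = \frac{100}{28561} + 382117 = \frac{10913643737}{28561}$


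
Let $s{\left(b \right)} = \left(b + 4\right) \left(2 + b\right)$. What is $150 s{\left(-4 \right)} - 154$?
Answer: $-154$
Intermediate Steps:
$s{\left(b \right)} = \left(2 + b\right) \left(4 + b\right)$ ($s{\left(b \right)} = \left(4 + b\right) \left(2 + b\right) = \left(2 + b\right) \left(4 + b\right)$)
$150 s{\left(-4 \right)} - 154 = 150 \left(8 + \left(-4\right)^{2} + 6 \left(-4\right)\right) - 154 = 150 \left(8 + 16 - 24\right) - 154 = 150 \cdot 0 - 154 = 0 - 154 = -154$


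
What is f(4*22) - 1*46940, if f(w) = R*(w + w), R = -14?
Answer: -49404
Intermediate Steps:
f(w) = -28*w (f(w) = -14*(w + w) = -28*w)
f(4*22) - 1*46940 = -112*22 - 1*46940 = -28*88 - 46940 = -2464 - 46940 = -49404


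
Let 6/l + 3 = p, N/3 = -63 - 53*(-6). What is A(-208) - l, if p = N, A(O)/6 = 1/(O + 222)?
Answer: 374/889 ≈ 0.42070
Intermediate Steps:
A(O) = 6/(222 + O) (A(O) = 6/(O + 222) = 6/(222 + O))
N = 765 (N = 3*(-63 - 53*(-6)) = 3*(-63 + 318) = 3*255 = 765)
p = 765
l = 1/127 (l = 6/(-3 + 765) = 6/762 = 6*(1/762) = 1/127 ≈ 0.0078740)
A(-208) - l = 6/(222 - 208) - 1*1/127 = 6/14 - 1/127 = 6*(1/14) - 1/127 = 3/7 - 1/127 = 374/889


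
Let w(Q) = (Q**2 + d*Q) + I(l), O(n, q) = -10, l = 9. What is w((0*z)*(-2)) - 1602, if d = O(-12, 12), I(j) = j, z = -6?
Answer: -1593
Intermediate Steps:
d = -10
w(Q) = 9 + Q**2 - 10*Q (w(Q) = (Q**2 - 10*Q) + 9 = 9 + Q**2 - 10*Q)
w((0*z)*(-2)) - 1602 = (9 + ((0*(-6))*(-2))**2 - 10*0*(-6)*(-2)) - 1602 = (9 + (0*(-2))**2 - 0*(-2)) - 1602 = (9 + 0**2 - 10*0) - 1602 = (9 + 0 + 0) - 1602 = 9 - 1602 = -1593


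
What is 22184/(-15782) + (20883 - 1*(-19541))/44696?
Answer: -22097781/44087017 ≈ -0.50123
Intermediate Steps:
22184/(-15782) + (20883 - 1*(-19541))/44696 = 22184*(-1/15782) + (20883 + 19541)*(1/44696) = -11092/7891 + 40424*(1/44696) = -11092/7891 + 5053/5587 = -22097781/44087017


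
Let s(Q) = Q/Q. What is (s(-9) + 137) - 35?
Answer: 103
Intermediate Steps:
s(Q) = 1
(s(-9) + 137) - 35 = (1 + 137) - 35 = 138 - 35 = 103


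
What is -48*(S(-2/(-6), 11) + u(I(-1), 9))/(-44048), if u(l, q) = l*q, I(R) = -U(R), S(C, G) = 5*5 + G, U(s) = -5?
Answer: 243/2753 ≈ 0.088267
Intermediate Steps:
S(C, G) = 25 + G
I(R) = 5 (I(R) = -1*(-5) = 5)
-48*(S(-2/(-6), 11) + u(I(-1), 9))/(-44048) = -48*((25 + 11) + 5*9)/(-44048) = -48*(36 + 45)*(-1/44048) = -48*81*(-1/44048) = -3888*(-1/44048) = 243/2753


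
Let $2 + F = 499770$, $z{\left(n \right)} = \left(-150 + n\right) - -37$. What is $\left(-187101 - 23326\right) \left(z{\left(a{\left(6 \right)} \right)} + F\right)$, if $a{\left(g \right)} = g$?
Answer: $-105142165247$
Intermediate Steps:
$z{\left(n \right)} = -113 + n$ ($z{\left(n \right)} = \left(-150 + n\right) + 37 = -113 + n$)
$F = 499768$ ($F = -2 + 499770 = 499768$)
$\left(-187101 - 23326\right) \left(z{\left(a{\left(6 \right)} \right)} + F\right) = \left(-187101 - 23326\right) \left(\left(-113 + 6\right) + 499768\right) = - 210427 \left(-107 + 499768\right) = \left(-210427\right) 499661 = -105142165247$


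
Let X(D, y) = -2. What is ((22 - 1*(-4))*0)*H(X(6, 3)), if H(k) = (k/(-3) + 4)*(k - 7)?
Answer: 0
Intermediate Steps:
H(k) = (-7 + k)*(4 - k/3) (H(k) = (k*(-1/3) + 4)*(-7 + k) = (-k/3 + 4)*(-7 + k) = (4 - k/3)*(-7 + k) = (-7 + k)*(4 - k/3))
((22 - 1*(-4))*0)*H(X(6, 3)) = ((22 - 1*(-4))*0)*(-28 - 1/3*(-2)**2 + (19/3)*(-2)) = ((22 + 4)*0)*(-28 - 1/3*4 - 38/3) = (26*0)*(-28 - 4/3 - 38/3) = 0*(-42) = 0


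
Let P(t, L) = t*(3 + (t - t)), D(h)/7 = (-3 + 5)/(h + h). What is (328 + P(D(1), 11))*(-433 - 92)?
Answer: -183225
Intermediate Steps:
D(h) = 7/h (D(h) = 7*((-3 + 5)/(h + h)) = 7*(2/((2*h))) = 7*(2*(1/(2*h))) = 7/h)
P(t, L) = 3*t (P(t, L) = t*(3 + 0) = t*3 = 3*t)
(328 + P(D(1), 11))*(-433 - 92) = (328 + 3*(7/1))*(-433 - 92) = (328 + 3*(7*1))*(-525) = (328 + 3*7)*(-525) = (328 + 21)*(-525) = 349*(-525) = -183225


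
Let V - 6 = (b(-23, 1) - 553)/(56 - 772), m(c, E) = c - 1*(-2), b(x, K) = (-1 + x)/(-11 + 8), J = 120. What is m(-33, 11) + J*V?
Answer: 139681/179 ≈ 780.34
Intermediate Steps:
b(x, K) = 1/3 - x/3 (b(x, K) = (-1 + x)/(-3) = (-1 + x)*(-1/3) = 1/3 - x/3)
m(c, E) = 2 + c (m(c, E) = c + 2 = 2 + c)
V = 4841/716 (V = 6 + ((1/3 - 1/3*(-23)) - 553)/(56 - 772) = 6 + ((1/3 + 23/3) - 553)/(-716) = 6 + (8 - 553)*(-1/716) = 6 - 545*(-1/716) = 6 + 545/716 = 4841/716 ≈ 6.7612)
m(-33, 11) + J*V = (2 - 33) + 120*(4841/716) = -31 + 145230/179 = 139681/179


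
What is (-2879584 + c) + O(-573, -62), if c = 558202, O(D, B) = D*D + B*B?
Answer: -1989209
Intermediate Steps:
O(D, B) = B² + D² (O(D, B) = D² + B² = B² + D²)
(-2879584 + c) + O(-573, -62) = (-2879584 + 558202) + ((-62)² + (-573)²) = -2321382 + (3844 + 328329) = -2321382 + 332173 = -1989209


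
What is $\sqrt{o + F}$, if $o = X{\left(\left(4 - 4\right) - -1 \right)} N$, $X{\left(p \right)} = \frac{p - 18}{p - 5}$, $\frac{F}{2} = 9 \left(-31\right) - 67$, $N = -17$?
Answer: $\frac{i \sqrt{3057}}{2} \approx 27.645 i$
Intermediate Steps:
$F = -692$ ($F = 2 \left(9 \left(-31\right) - 67\right) = 2 \left(-279 - 67\right) = 2 \left(-346\right) = -692$)
$X{\left(p \right)} = \frac{-18 + p}{-5 + p}$
$o = - \frac{289}{4}$ ($o = \frac{-18 + \left(\left(4 - 4\right) - -1\right)}{-5 + \left(\left(4 - 4\right) - -1\right)} \left(-17\right) = \frac{-18 + \left(\left(4 - 4\right) + 1\right)}{-5 + \left(\left(4 - 4\right) + 1\right)} \left(-17\right) = \frac{-18 + \left(0 + 1\right)}{-5 + \left(0 + 1\right)} \left(-17\right) = \frac{-18 + 1}{-5 + 1} \left(-17\right) = \frac{1}{-4} \left(-17\right) \left(-17\right) = \left(- \frac{1}{4}\right) \left(-17\right) \left(-17\right) = \frac{17}{4} \left(-17\right) = - \frac{289}{4} \approx -72.25$)
$\sqrt{o + F} = \sqrt{- \frac{289}{4} - 692} = \sqrt{- \frac{3057}{4}} = \frac{i \sqrt{3057}}{2}$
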